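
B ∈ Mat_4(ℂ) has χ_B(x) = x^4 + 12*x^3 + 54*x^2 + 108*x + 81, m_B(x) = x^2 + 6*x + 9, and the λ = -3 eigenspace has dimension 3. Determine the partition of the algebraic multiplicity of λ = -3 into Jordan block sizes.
Block sizes for λ = -3: [2, 1, 1]

Step 1 — from the characteristic polynomial, algebraic multiplicity of λ = -3 is 4. From dim ker(B − (-3)·I) = 3, there are exactly 3 Jordan blocks for λ = -3.
Step 2 — from the minimal polynomial, the factor (x + 3)^2 tells us the largest block for λ = -3 has size 2.
Step 3 — with total size 4, 3 blocks, and largest block 2, the block sizes (in nonincreasing order) are [2, 1, 1].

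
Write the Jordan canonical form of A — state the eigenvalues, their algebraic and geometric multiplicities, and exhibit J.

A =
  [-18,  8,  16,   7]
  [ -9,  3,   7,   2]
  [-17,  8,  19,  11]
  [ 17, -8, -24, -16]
J_2(-5) ⊕ J_2(-1)

The characteristic polynomial is
  det(x·I − A) = x^4 + 12*x^3 + 46*x^2 + 60*x + 25 = (x + 1)^2*(x + 5)^2

Eigenvalues and multiplicities (the geometric multiplicity of λ is n − rank(A − λI), which equals the number of Jordan blocks for λ):
  λ = -5: algebraic multiplicity = 2, geometric multiplicity = 1
  λ = -1: algebraic multiplicity = 2, geometric multiplicity = 1

Determining the block sizes for each eigenvalue:
  λ = -5: one block (gm = 1), so the single block has size am = 2 → block sizes [2]
  λ = -1: one block (gm = 1), so the single block has size am = 2 → block sizes [2]

Assembling the blocks gives a Jordan form
J =
  [-5,  1,  0,  0]
  [ 0, -5,  0,  0]
  [ 0,  0, -1,  1]
  [ 0,  0,  0, -1]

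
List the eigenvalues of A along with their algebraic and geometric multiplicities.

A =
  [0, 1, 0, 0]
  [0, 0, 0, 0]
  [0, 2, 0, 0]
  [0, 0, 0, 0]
λ = 0: alg = 4, geom = 3

Step 1 — factor the characteristic polynomial to read off the algebraic multiplicities:
  χ_A(x) = x^4

Step 2 — compute geometric multiplicities via the rank-nullity identity g(λ) = n − rank(A − λI):
  rank(A − (0)·I) = 1, so dim ker(A − (0)·I) = n − 1 = 3

Summary:
  λ = 0: algebraic multiplicity = 4, geometric multiplicity = 3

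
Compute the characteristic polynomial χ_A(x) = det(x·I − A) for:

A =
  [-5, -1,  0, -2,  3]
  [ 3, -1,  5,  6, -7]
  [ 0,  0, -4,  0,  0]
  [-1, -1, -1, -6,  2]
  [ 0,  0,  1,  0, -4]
x^5 + 20*x^4 + 160*x^3 + 640*x^2 + 1280*x + 1024

Expanding det(x·I − A) (e.g. by cofactor expansion or by noting that A is similar to its Jordan form J, which has the same characteristic polynomial as A) gives
  χ_A(x) = x^5 + 20*x^4 + 160*x^3 + 640*x^2 + 1280*x + 1024
which factors as (x + 4)^5. The eigenvalues (with algebraic multiplicities) are λ = -4 with multiplicity 5.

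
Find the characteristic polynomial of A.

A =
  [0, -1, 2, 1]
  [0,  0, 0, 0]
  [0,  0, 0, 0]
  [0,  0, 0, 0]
x^4

Expanding det(x·I − A) (e.g. by cofactor expansion or by noting that A is similar to its Jordan form J, which has the same characteristic polynomial as A) gives
  χ_A(x) = x^4
which factors as x^4. The eigenvalues (with algebraic multiplicities) are λ = 0 with multiplicity 4.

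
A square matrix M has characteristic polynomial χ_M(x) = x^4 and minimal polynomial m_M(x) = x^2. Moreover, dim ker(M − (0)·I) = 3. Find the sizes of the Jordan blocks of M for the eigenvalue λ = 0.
Block sizes for λ = 0: [2, 1, 1]

Step 1 — from the characteristic polynomial, algebraic multiplicity of λ = 0 is 4. From dim ker(M − (0)·I) = 3, there are exactly 3 Jordan blocks for λ = 0.
Step 2 — from the minimal polynomial, the factor (x − 0)^2 tells us the largest block for λ = 0 has size 2.
Step 3 — with total size 4, 3 blocks, and largest block 2, the block sizes (in nonincreasing order) are [2, 1, 1].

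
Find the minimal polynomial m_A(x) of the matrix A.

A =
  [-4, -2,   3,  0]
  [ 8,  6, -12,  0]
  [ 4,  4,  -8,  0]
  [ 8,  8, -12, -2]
x^2 + 4*x + 4

The characteristic polynomial is χ_A(x) = (x + 2)^4, so the eigenvalues are known. The minimal polynomial is
  m_A(x) = Π_λ (x − λ)^{k_λ}
where k_λ is the size of the *largest* Jordan block for λ (equivalently, the smallest k with (A − λI)^k v = 0 for every generalised eigenvector v of λ).

  λ = -2: largest Jordan block has size 2, contributing (x + 2)^2

So m_A(x) = (x + 2)^2 = x^2 + 4*x + 4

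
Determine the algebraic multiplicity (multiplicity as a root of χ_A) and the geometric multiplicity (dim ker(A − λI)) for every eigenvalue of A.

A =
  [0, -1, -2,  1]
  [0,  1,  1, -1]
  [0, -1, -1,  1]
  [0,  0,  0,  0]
λ = 0: alg = 4, geom = 2

Step 1 — factor the characteristic polynomial to read off the algebraic multiplicities:
  χ_A(x) = x^4

Step 2 — compute geometric multiplicities via the rank-nullity identity g(λ) = n − rank(A − λI):
  rank(A − (0)·I) = 2, so dim ker(A − (0)·I) = n − 2 = 2

Summary:
  λ = 0: algebraic multiplicity = 4, geometric multiplicity = 2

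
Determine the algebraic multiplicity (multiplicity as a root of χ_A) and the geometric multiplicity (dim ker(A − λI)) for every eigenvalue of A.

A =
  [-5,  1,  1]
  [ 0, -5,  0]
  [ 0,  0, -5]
λ = -5: alg = 3, geom = 2

Step 1 — factor the characteristic polynomial to read off the algebraic multiplicities:
  χ_A(x) = (x + 5)^3

Step 2 — compute geometric multiplicities via the rank-nullity identity g(λ) = n − rank(A − λI):
  rank(A − (-5)·I) = 1, so dim ker(A − (-5)·I) = n − 1 = 2

Summary:
  λ = -5: algebraic multiplicity = 3, geometric multiplicity = 2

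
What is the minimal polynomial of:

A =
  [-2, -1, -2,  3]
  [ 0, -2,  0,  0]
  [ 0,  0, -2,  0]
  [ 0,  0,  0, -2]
x^2 + 4*x + 4

The characteristic polynomial is χ_A(x) = (x + 2)^4, so the eigenvalues are known. The minimal polynomial is
  m_A(x) = Π_λ (x − λ)^{k_λ}
where k_λ is the size of the *largest* Jordan block for λ (equivalently, the smallest k with (A − λI)^k v = 0 for every generalised eigenvector v of λ).

  λ = -2: largest Jordan block has size 2, contributing (x + 2)^2

So m_A(x) = (x + 2)^2 = x^2 + 4*x + 4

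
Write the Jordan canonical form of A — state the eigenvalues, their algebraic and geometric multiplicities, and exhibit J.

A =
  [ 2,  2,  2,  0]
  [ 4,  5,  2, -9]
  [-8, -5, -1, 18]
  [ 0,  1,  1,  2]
J_3(2) ⊕ J_1(2)

The characteristic polynomial is
  det(x·I − A) = x^4 - 8*x^3 + 24*x^2 - 32*x + 16 = (x - 2)^4

Eigenvalues and multiplicities (the geometric multiplicity of λ is n − rank(A − λI), which equals the number of Jordan blocks for λ):
  λ = 2: algebraic multiplicity = 4, geometric multiplicity = 2

Determining the block sizes for each eigenvalue:
  λ = 2: with am = 4 and gm = 2, the partition is not yet determined (e.g. several partitions of 4 into 2 parts exist). Let N = A − (2)·I. Computing rank(N^1) = 2, rank(N^2) = 1, rank(N^3) = 0; the number of blocks of size ≥ j is rank(N^{j−1}) − rank(N^j), giving [2, 1, 1]. So we have 1 block(s) of size 3, 1 block(s) of size 1 → block sizes [3, 1]

Assembling the blocks gives a Jordan form
J =
  [2, 1, 0, 0]
  [0, 2, 1, 0]
  [0, 0, 2, 0]
  [0, 0, 0, 2]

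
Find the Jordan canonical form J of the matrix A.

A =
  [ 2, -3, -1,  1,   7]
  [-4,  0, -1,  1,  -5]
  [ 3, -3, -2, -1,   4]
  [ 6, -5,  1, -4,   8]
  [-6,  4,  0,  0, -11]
J_3(-3) ⊕ J_2(-3)

The characteristic polynomial is
  det(x·I − A) = x^5 + 15*x^4 + 90*x^3 + 270*x^2 + 405*x + 243 = (x + 3)^5

Eigenvalues and multiplicities (the geometric multiplicity of λ is n − rank(A − λI), which equals the number of Jordan blocks for λ):
  λ = -3: algebraic multiplicity = 5, geometric multiplicity = 2

Determining the block sizes for each eigenvalue:
  λ = -3: with am = 5 and gm = 2, the partition is not yet determined (e.g. several partitions of 5 into 2 parts exist). Let N = A − (-3)·I. Computing rank(N^1) = 3, rank(N^2) = 1, rank(N^3) = 0; the number of blocks of size ≥ j is rank(N^{j−1}) − rank(N^j), giving [2, 2, 1]. So we have 1 block(s) of size 3, 1 block(s) of size 2 → block sizes [3, 2]

Assembling the blocks gives a Jordan form
J =
  [-3,  1,  0,  0,  0]
  [ 0, -3,  1,  0,  0]
  [ 0,  0, -3,  0,  0]
  [ 0,  0,  0, -3,  1]
  [ 0,  0,  0,  0, -3]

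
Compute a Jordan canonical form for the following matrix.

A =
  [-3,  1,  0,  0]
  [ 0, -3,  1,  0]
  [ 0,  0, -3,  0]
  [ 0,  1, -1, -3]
J_3(-3) ⊕ J_1(-3)

The characteristic polynomial is
  det(x·I − A) = x^4 + 12*x^3 + 54*x^2 + 108*x + 81 = (x + 3)^4

Eigenvalues and multiplicities (the geometric multiplicity of λ is n − rank(A − λI), which equals the number of Jordan blocks for λ):
  λ = -3: algebraic multiplicity = 4, geometric multiplicity = 2

Determining the block sizes for each eigenvalue:
  λ = -3: with am = 4 and gm = 2, the partition is not yet determined (e.g. several partitions of 4 into 2 parts exist). Let N = A − (-3)·I. Computing rank(N^1) = 2, rank(N^2) = 1, rank(N^3) = 0; the number of blocks of size ≥ j is rank(N^{j−1}) − rank(N^j), giving [2, 1, 1]. So we have 1 block(s) of size 3, 1 block(s) of size 1 → block sizes [3, 1]

Assembling the blocks gives a Jordan form
J =
  [-3,  1,  0,  0]
  [ 0, -3,  1,  0]
  [ 0,  0, -3,  0]
  [ 0,  0,  0, -3]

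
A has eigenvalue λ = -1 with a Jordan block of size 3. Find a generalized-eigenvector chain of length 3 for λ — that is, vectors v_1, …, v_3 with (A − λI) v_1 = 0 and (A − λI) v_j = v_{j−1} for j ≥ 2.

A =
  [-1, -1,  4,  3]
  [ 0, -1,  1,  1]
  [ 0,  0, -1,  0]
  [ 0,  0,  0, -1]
A Jordan chain for λ = -1 of length 3:
v_1 = (-1, 0, 0, 0)ᵀ
v_2 = (4, 1, 0, 0)ᵀ
v_3 = (0, 0, 1, 0)ᵀ

Let N = A − (-1)·I. We want v_3 with N^3 v_3 = 0 but N^2 v_3 ≠ 0; then v_{j-1} := N · v_j for j = 3, …, 2.

Pick v_3 = (0, 0, 1, 0)ᵀ.
Then v_2 = N · v_3 = (4, 1, 0, 0)ᵀ.
Then v_1 = N · v_2 = (-1, 0, 0, 0)ᵀ.

Sanity check: (A − (-1)·I) v_1 = (0, 0, 0, 0)ᵀ = 0. ✓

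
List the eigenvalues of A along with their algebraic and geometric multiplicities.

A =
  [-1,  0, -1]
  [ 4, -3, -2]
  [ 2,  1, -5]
λ = -3: alg = 3, geom = 1

Step 1 — factor the characteristic polynomial to read off the algebraic multiplicities:
  χ_A(x) = (x + 3)^3

Step 2 — compute geometric multiplicities via the rank-nullity identity g(λ) = n − rank(A − λI):
  rank(A − (-3)·I) = 2, so dim ker(A − (-3)·I) = n − 2 = 1

Summary:
  λ = -3: algebraic multiplicity = 3, geometric multiplicity = 1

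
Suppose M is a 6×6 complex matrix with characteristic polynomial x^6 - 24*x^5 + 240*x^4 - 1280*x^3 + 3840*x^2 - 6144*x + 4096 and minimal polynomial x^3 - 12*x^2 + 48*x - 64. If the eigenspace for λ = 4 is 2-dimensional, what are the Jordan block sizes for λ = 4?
Block sizes for λ = 4: [3, 3]

Step 1 — from the characteristic polynomial, algebraic multiplicity of λ = 4 is 6. From dim ker(M − (4)·I) = 2, there are exactly 2 Jordan blocks for λ = 4.
Step 2 — from the minimal polynomial, the factor (x − 4)^3 tells us the largest block for λ = 4 has size 3.
Step 3 — with total size 6, 2 blocks, and largest block 3, the block sizes (in nonincreasing order) are [3, 3].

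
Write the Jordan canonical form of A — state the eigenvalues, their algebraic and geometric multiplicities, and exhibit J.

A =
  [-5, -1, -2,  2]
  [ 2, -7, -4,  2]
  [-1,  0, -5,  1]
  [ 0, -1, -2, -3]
J_2(-5) ⊕ J_2(-5)

The characteristic polynomial is
  det(x·I − A) = x^4 + 20*x^3 + 150*x^2 + 500*x + 625 = (x + 5)^4

Eigenvalues and multiplicities (the geometric multiplicity of λ is n − rank(A − λI), which equals the number of Jordan blocks for λ):
  λ = -5: algebraic multiplicity = 4, geometric multiplicity = 2

Determining the block sizes for each eigenvalue:
  λ = -5: with am = 4 and gm = 2, the partition is not yet determined (e.g. several partitions of 4 into 2 parts exist). Let N = A − (-5)·I. Computing rank(N^1) = 2, rank(N^2) = 0; the number of blocks of size ≥ j is rank(N^{j−1}) − rank(N^j), giving [2, 2]. So we have 2 block(s) of size 2 → block sizes [2, 2]

Assembling the blocks gives a Jordan form
J =
  [-5,  1,  0,  0]
  [ 0, -5,  0,  0]
  [ 0,  0, -5,  1]
  [ 0,  0,  0, -5]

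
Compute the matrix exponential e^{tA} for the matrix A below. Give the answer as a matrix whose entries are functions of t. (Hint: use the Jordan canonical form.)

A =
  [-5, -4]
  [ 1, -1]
e^{tA} =
  [-2*t*exp(-3*t) + exp(-3*t), -4*t*exp(-3*t)]
  [t*exp(-3*t), 2*t*exp(-3*t) + exp(-3*t)]

Strategy: write A = P · J · P⁻¹ where J is a Jordan canonical form, so e^{tA} = P · e^{tJ} · P⁻¹, and e^{tJ} can be computed block-by-block.

A has Jordan form
J =
  [-3,  1]
  [ 0, -3]
(up to reordering of blocks).

Per-block formulas:
  For a 2×2 Jordan block J_2(-3): exp(t · J_2(-3)) = e^(-3t)·(I + t·N), where N is the 2×2 nilpotent shift.

After assembling e^{tJ} and conjugating by P, we get:

e^{tA} =
  [-2*t*exp(-3*t) + exp(-3*t), -4*t*exp(-3*t)]
  [t*exp(-3*t), 2*t*exp(-3*t) + exp(-3*t)]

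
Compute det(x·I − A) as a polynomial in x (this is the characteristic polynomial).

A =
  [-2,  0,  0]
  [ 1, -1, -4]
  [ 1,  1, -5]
x^3 + 8*x^2 + 21*x + 18

Expanding det(x·I − A) (e.g. by cofactor expansion or by noting that A is similar to its Jordan form J, which has the same characteristic polynomial as A) gives
  χ_A(x) = x^3 + 8*x^2 + 21*x + 18
which factors as (x + 2)*(x + 3)^2. The eigenvalues (with algebraic multiplicities) are λ = -3 with multiplicity 2, λ = -2 with multiplicity 1.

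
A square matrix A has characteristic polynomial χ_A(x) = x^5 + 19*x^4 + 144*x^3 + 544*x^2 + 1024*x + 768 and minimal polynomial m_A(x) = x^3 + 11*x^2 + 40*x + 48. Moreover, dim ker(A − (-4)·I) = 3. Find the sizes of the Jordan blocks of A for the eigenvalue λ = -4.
Block sizes for λ = -4: [2, 1, 1]

Step 1 — from the characteristic polynomial, algebraic multiplicity of λ = -4 is 4. From dim ker(A − (-4)·I) = 3, there are exactly 3 Jordan blocks for λ = -4.
Step 2 — from the minimal polynomial, the factor (x + 4)^2 tells us the largest block for λ = -4 has size 2.
Step 3 — with total size 4, 3 blocks, and largest block 2, the block sizes (in nonincreasing order) are [2, 1, 1].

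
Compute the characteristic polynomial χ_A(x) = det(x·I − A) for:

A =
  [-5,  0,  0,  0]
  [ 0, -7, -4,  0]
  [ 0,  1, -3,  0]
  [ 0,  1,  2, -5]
x^4 + 20*x^3 + 150*x^2 + 500*x + 625

Expanding det(x·I − A) (e.g. by cofactor expansion or by noting that A is similar to its Jordan form J, which has the same characteristic polynomial as A) gives
  χ_A(x) = x^4 + 20*x^3 + 150*x^2 + 500*x + 625
which factors as (x + 5)^4. The eigenvalues (with algebraic multiplicities) are λ = -5 with multiplicity 4.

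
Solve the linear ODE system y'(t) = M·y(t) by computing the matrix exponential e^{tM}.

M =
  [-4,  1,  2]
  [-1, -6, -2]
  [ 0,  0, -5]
e^{tM} =
  [t*exp(-5*t) + exp(-5*t), t*exp(-5*t), 2*t*exp(-5*t)]
  [-t*exp(-5*t), -t*exp(-5*t) + exp(-5*t), -2*t*exp(-5*t)]
  [0, 0, exp(-5*t)]

Strategy: write M = P · J · P⁻¹ where J is a Jordan canonical form, so e^{tM} = P · e^{tJ} · P⁻¹, and e^{tJ} can be computed block-by-block.

M has Jordan form
J =
  [-5,  1,  0]
  [ 0, -5,  0]
  [ 0,  0, -5]
(up to reordering of blocks).

Per-block formulas:
  For a 2×2 Jordan block J_2(-5): exp(t · J_2(-5)) = e^(-5t)·(I + t·N), where N is the 2×2 nilpotent shift.
  For a 1×1 block at λ = -5: exp(t · [-5]) = [e^(-5t)].

After assembling e^{tJ} and conjugating by P, we get:

e^{tM} =
  [t*exp(-5*t) + exp(-5*t), t*exp(-5*t), 2*t*exp(-5*t)]
  [-t*exp(-5*t), -t*exp(-5*t) + exp(-5*t), -2*t*exp(-5*t)]
  [0, 0, exp(-5*t)]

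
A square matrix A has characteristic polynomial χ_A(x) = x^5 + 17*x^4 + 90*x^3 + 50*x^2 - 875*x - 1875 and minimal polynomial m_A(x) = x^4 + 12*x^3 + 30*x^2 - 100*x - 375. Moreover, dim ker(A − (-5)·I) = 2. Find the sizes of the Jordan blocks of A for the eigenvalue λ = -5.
Block sizes for λ = -5: [3, 1]

Step 1 — from the characteristic polynomial, algebraic multiplicity of λ = -5 is 4. From dim ker(A − (-5)·I) = 2, there are exactly 2 Jordan blocks for λ = -5.
Step 2 — from the minimal polynomial, the factor (x + 5)^3 tells us the largest block for λ = -5 has size 3.
Step 3 — with total size 4, 2 blocks, and largest block 3, the block sizes (in nonincreasing order) are [3, 1].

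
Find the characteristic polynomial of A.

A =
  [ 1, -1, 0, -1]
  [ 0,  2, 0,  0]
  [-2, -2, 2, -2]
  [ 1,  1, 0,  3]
x^4 - 8*x^3 + 24*x^2 - 32*x + 16

Expanding det(x·I − A) (e.g. by cofactor expansion or by noting that A is similar to its Jordan form J, which has the same characteristic polynomial as A) gives
  χ_A(x) = x^4 - 8*x^3 + 24*x^2 - 32*x + 16
which factors as (x - 2)^4. The eigenvalues (with algebraic multiplicities) are λ = 2 with multiplicity 4.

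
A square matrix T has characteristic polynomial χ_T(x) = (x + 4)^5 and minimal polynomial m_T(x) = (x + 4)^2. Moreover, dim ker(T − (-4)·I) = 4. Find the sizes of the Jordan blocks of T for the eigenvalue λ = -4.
Block sizes for λ = -4: [2, 1, 1, 1]

Step 1 — from the characteristic polynomial, algebraic multiplicity of λ = -4 is 5. From dim ker(T − (-4)·I) = 4, there are exactly 4 Jordan blocks for λ = -4.
Step 2 — from the minimal polynomial, the factor (x + 4)^2 tells us the largest block for λ = -4 has size 2.
Step 3 — with total size 5, 4 blocks, and largest block 2, the block sizes (in nonincreasing order) are [2, 1, 1, 1].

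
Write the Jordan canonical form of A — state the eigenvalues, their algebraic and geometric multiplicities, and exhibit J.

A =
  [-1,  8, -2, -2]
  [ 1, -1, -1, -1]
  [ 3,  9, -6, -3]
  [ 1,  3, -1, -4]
J_3(-3) ⊕ J_1(-3)

The characteristic polynomial is
  det(x·I − A) = x^4 + 12*x^3 + 54*x^2 + 108*x + 81 = (x + 3)^4

Eigenvalues and multiplicities (the geometric multiplicity of λ is n − rank(A − λI), which equals the number of Jordan blocks for λ):
  λ = -3: algebraic multiplicity = 4, geometric multiplicity = 2

Determining the block sizes for each eigenvalue:
  λ = -3: with am = 4 and gm = 2, the partition is not yet determined (e.g. several partitions of 4 into 2 parts exist). Let N = A − (-3)·I. Computing rank(N^1) = 2, rank(N^2) = 1, rank(N^3) = 0; the number of blocks of size ≥ j is rank(N^{j−1}) − rank(N^j), giving [2, 1, 1]. So we have 1 block(s) of size 3, 1 block(s) of size 1 → block sizes [3, 1]

Assembling the blocks gives a Jordan form
J =
  [-3,  1,  0,  0]
  [ 0, -3,  1,  0]
  [ 0,  0, -3,  0]
  [ 0,  0,  0, -3]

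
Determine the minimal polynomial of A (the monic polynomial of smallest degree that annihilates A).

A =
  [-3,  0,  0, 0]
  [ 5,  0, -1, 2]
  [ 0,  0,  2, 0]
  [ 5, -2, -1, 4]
x^3 - x^2 - 8*x + 12

The characteristic polynomial is χ_A(x) = (x - 2)^3*(x + 3), so the eigenvalues are known. The minimal polynomial is
  m_A(x) = Π_λ (x − λ)^{k_λ}
where k_λ is the size of the *largest* Jordan block for λ (equivalently, the smallest k with (A − λI)^k v = 0 for every generalised eigenvector v of λ).

  λ = -3: largest Jordan block has size 1, contributing (x + 3)
  λ = 2: largest Jordan block has size 2, contributing (x − 2)^2

So m_A(x) = (x - 2)^2*(x + 3) = x^3 - x^2 - 8*x + 12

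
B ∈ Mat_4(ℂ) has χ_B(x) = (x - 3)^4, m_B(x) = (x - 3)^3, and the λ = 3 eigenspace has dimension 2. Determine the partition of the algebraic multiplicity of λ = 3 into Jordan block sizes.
Block sizes for λ = 3: [3, 1]

Step 1 — from the characteristic polynomial, algebraic multiplicity of λ = 3 is 4. From dim ker(B − (3)·I) = 2, there are exactly 2 Jordan blocks for λ = 3.
Step 2 — from the minimal polynomial, the factor (x − 3)^3 tells us the largest block for λ = 3 has size 3.
Step 3 — with total size 4, 2 blocks, and largest block 3, the block sizes (in nonincreasing order) are [3, 1].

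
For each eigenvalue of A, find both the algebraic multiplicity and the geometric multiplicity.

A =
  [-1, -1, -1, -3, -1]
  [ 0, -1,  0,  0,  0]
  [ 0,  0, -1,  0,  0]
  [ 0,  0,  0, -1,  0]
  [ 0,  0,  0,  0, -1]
λ = -1: alg = 5, geom = 4

Step 1 — factor the characteristic polynomial to read off the algebraic multiplicities:
  χ_A(x) = (x + 1)^5

Step 2 — compute geometric multiplicities via the rank-nullity identity g(λ) = n − rank(A − λI):
  rank(A − (-1)·I) = 1, so dim ker(A − (-1)·I) = n − 1 = 4

Summary:
  λ = -1: algebraic multiplicity = 5, geometric multiplicity = 4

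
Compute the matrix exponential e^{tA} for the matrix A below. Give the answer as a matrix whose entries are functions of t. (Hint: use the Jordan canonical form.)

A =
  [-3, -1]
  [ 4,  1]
e^{tA} =
  [-2*t*exp(-t) + exp(-t), -t*exp(-t)]
  [4*t*exp(-t), 2*t*exp(-t) + exp(-t)]

Strategy: write A = P · J · P⁻¹ where J is a Jordan canonical form, so e^{tA} = P · e^{tJ} · P⁻¹, and e^{tJ} can be computed block-by-block.

A has Jordan form
J =
  [-1,  1]
  [ 0, -1]
(up to reordering of blocks).

Per-block formulas:
  For a 2×2 Jordan block J_2(-1): exp(t · J_2(-1)) = e^(-1t)·(I + t·N), where N is the 2×2 nilpotent shift.

After assembling e^{tJ} and conjugating by P, we get:

e^{tA} =
  [-2*t*exp(-t) + exp(-t), -t*exp(-t)]
  [4*t*exp(-t), 2*t*exp(-t) + exp(-t)]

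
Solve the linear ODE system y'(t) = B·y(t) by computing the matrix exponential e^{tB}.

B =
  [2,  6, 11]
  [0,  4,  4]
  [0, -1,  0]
e^{tB} =
  [exp(2*t), t^2*exp(2*t)/2 + 6*t*exp(2*t), t^2*exp(2*t) + 11*t*exp(2*t)]
  [0, 2*t*exp(2*t) + exp(2*t), 4*t*exp(2*t)]
  [0, -t*exp(2*t), -2*t*exp(2*t) + exp(2*t)]

Strategy: write B = P · J · P⁻¹ where J is a Jordan canonical form, so e^{tB} = P · e^{tJ} · P⁻¹, and e^{tJ} can be computed block-by-block.

B has Jordan form
J =
  [2, 1, 0]
  [0, 2, 1]
  [0, 0, 2]
(up to reordering of blocks).

Per-block formulas:
  For a 3×3 Jordan block J_3(2): exp(t · J_3(2)) = e^(2t)·(I + t·N + (t^2/2)·N^2), where N is the 3×3 nilpotent shift.

After assembling e^{tJ} and conjugating by P, we get:

e^{tB} =
  [exp(2*t), t^2*exp(2*t)/2 + 6*t*exp(2*t), t^2*exp(2*t) + 11*t*exp(2*t)]
  [0, 2*t*exp(2*t) + exp(2*t), 4*t*exp(2*t)]
  [0, -t*exp(2*t), -2*t*exp(2*t) + exp(2*t)]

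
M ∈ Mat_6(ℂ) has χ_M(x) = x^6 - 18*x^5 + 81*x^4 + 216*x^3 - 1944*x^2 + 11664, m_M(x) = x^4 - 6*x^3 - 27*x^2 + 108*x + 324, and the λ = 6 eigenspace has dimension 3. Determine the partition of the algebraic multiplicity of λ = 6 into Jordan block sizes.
Block sizes for λ = 6: [2, 1, 1]

Step 1 — from the characteristic polynomial, algebraic multiplicity of λ = 6 is 4. From dim ker(M − (6)·I) = 3, there are exactly 3 Jordan blocks for λ = 6.
Step 2 — from the minimal polynomial, the factor (x − 6)^2 tells us the largest block for λ = 6 has size 2.
Step 3 — with total size 4, 3 blocks, and largest block 2, the block sizes (in nonincreasing order) are [2, 1, 1].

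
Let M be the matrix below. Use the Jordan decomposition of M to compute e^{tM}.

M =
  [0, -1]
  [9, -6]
e^{tM} =
  [3*t*exp(-3*t) + exp(-3*t), -t*exp(-3*t)]
  [9*t*exp(-3*t), -3*t*exp(-3*t) + exp(-3*t)]

Strategy: write M = P · J · P⁻¹ where J is a Jordan canonical form, so e^{tM} = P · e^{tJ} · P⁻¹, and e^{tJ} can be computed block-by-block.

M has Jordan form
J =
  [-3,  1]
  [ 0, -3]
(up to reordering of blocks).

Per-block formulas:
  For a 2×2 Jordan block J_2(-3): exp(t · J_2(-3)) = e^(-3t)·(I + t·N), where N is the 2×2 nilpotent shift.

After assembling e^{tJ} and conjugating by P, we get:

e^{tM} =
  [3*t*exp(-3*t) + exp(-3*t), -t*exp(-3*t)]
  [9*t*exp(-3*t), -3*t*exp(-3*t) + exp(-3*t)]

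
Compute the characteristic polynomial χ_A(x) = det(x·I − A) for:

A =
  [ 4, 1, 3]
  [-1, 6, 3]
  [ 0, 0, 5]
x^3 - 15*x^2 + 75*x - 125

Expanding det(x·I − A) (e.g. by cofactor expansion or by noting that A is similar to its Jordan form J, which has the same characteristic polynomial as A) gives
  χ_A(x) = x^3 - 15*x^2 + 75*x - 125
which factors as (x - 5)^3. The eigenvalues (with algebraic multiplicities) are λ = 5 with multiplicity 3.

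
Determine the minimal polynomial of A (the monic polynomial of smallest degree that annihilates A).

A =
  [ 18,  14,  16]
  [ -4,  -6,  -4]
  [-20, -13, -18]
x^3 + 6*x^2 - 32

The characteristic polynomial is χ_A(x) = (x - 2)*(x + 4)^2, so the eigenvalues are known. The minimal polynomial is
  m_A(x) = Π_λ (x − λ)^{k_λ}
where k_λ is the size of the *largest* Jordan block for λ (equivalently, the smallest k with (A − λI)^k v = 0 for every generalised eigenvector v of λ).

  λ = -4: largest Jordan block has size 2, contributing (x + 4)^2
  λ = 2: largest Jordan block has size 1, contributing (x − 2)

So m_A(x) = (x - 2)*(x + 4)^2 = x^3 + 6*x^2 - 32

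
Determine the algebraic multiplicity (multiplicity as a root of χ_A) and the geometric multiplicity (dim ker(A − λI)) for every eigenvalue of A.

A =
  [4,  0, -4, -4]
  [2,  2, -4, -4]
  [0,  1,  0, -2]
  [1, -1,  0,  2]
λ = 2: alg = 4, geom = 2

Step 1 — factor the characteristic polynomial to read off the algebraic multiplicities:
  χ_A(x) = (x - 2)^4

Step 2 — compute geometric multiplicities via the rank-nullity identity g(λ) = n − rank(A − λI):
  rank(A − (2)·I) = 2, so dim ker(A − (2)·I) = n − 2 = 2

Summary:
  λ = 2: algebraic multiplicity = 4, geometric multiplicity = 2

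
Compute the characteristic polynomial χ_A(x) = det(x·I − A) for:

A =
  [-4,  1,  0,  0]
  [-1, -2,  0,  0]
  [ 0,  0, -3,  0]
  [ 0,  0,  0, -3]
x^4 + 12*x^3 + 54*x^2 + 108*x + 81

Expanding det(x·I − A) (e.g. by cofactor expansion or by noting that A is similar to its Jordan form J, which has the same characteristic polynomial as A) gives
  χ_A(x) = x^4 + 12*x^3 + 54*x^2 + 108*x + 81
which factors as (x + 3)^4. The eigenvalues (with algebraic multiplicities) are λ = -3 with multiplicity 4.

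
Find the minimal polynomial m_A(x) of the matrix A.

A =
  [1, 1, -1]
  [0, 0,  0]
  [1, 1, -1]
x^2

The characteristic polynomial is χ_A(x) = x^3, so the eigenvalues are known. The minimal polynomial is
  m_A(x) = Π_λ (x − λ)^{k_λ}
where k_λ is the size of the *largest* Jordan block for λ (equivalently, the smallest k with (A − λI)^k v = 0 for every generalised eigenvector v of λ).

  λ = 0: largest Jordan block has size 2, contributing (x − 0)^2

So m_A(x) = x^2 = x^2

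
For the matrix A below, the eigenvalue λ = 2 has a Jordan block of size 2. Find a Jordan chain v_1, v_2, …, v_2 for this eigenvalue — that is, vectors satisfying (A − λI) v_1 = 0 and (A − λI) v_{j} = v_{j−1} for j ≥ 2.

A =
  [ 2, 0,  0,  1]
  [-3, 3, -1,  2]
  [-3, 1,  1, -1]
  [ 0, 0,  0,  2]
A Jordan chain for λ = 2 of length 2:
v_1 = (0, -3, -3, 0)ᵀ
v_2 = (1, 0, 0, 0)ᵀ

Let N = A − (2)·I. We want v_2 with N^2 v_2 = 0 but N^1 v_2 ≠ 0; then v_{j-1} := N · v_j for j = 2, …, 2.

Pick v_2 = (1, 0, 0, 0)ᵀ.
Then v_1 = N · v_2 = (0, -3, -3, 0)ᵀ.

Sanity check: (A − (2)·I) v_1 = (0, 0, 0, 0)ᵀ = 0. ✓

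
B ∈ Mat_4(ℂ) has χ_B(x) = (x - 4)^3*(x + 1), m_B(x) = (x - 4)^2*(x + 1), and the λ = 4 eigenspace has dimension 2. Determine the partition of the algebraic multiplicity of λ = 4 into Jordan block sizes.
Block sizes for λ = 4: [2, 1]

Step 1 — from the characteristic polynomial, algebraic multiplicity of λ = 4 is 3. From dim ker(B − (4)·I) = 2, there are exactly 2 Jordan blocks for λ = 4.
Step 2 — from the minimal polynomial, the factor (x − 4)^2 tells us the largest block for λ = 4 has size 2.
Step 3 — with total size 3, 2 blocks, and largest block 2, the block sizes (in nonincreasing order) are [2, 1].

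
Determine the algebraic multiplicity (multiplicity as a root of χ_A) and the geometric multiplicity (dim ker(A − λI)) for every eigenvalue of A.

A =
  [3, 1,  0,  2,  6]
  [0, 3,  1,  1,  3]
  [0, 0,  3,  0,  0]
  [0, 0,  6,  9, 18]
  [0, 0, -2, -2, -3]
λ = 3: alg = 5, geom = 3

Step 1 — factor the characteristic polynomial to read off the algebraic multiplicities:
  χ_A(x) = (x - 3)^5

Step 2 — compute geometric multiplicities via the rank-nullity identity g(λ) = n − rank(A − λI):
  rank(A − (3)·I) = 2, so dim ker(A − (3)·I) = n − 2 = 3

Summary:
  λ = 3: algebraic multiplicity = 5, geometric multiplicity = 3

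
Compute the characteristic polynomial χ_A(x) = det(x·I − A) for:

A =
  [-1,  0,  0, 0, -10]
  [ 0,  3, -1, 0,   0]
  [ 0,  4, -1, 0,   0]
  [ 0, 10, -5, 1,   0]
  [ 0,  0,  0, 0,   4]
x^5 - 6*x^4 + 8*x^3 + 2*x^2 - 9*x + 4

Expanding det(x·I − A) (e.g. by cofactor expansion or by noting that A is similar to its Jordan form J, which has the same characteristic polynomial as A) gives
  χ_A(x) = x^5 - 6*x^4 + 8*x^3 + 2*x^2 - 9*x + 4
which factors as (x - 4)*(x - 1)^3*(x + 1). The eigenvalues (with algebraic multiplicities) are λ = -1 with multiplicity 1, λ = 1 with multiplicity 3, λ = 4 with multiplicity 1.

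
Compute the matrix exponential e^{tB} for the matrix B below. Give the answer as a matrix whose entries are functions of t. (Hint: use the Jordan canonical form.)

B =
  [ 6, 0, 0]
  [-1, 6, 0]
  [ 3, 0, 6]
e^{tB} =
  [exp(6*t), 0, 0]
  [-t*exp(6*t), exp(6*t), 0]
  [3*t*exp(6*t), 0, exp(6*t)]

Strategy: write B = P · J · P⁻¹ where J is a Jordan canonical form, so e^{tB} = P · e^{tJ} · P⁻¹, and e^{tJ} can be computed block-by-block.

B has Jordan form
J =
  [6, 1, 0]
  [0, 6, 0]
  [0, 0, 6]
(up to reordering of blocks).

Per-block formulas:
  For a 1×1 block at λ = 6: exp(t · [6]) = [e^(6t)].
  For a 2×2 Jordan block J_2(6): exp(t · J_2(6)) = e^(6t)·(I + t·N), where N is the 2×2 nilpotent shift.

After assembling e^{tJ} and conjugating by P, we get:

e^{tB} =
  [exp(6*t), 0, 0]
  [-t*exp(6*t), exp(6*t), 0]
  [3*t*exp(6*t), 0, exp(6*t)]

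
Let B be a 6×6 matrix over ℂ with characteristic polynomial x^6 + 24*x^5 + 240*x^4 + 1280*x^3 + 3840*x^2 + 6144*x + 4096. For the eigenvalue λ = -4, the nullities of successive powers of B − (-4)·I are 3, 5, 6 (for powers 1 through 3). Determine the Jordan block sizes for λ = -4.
Block sizes for λ = -4: [3, 2, 1]

From the dimensions of kernels of powers, the number of Jordan blocks of size at least j is d_j − d_{j−1} where d_j = dim ker(N^j) (with d_0 = 0). Computing the differences gives [3, 2, 1].
The number of blocks of size exactly k is (#blocks of size ≥ k) − (#blocks of size ≥ k + 1), so the partition is: 1 block(s) of size 1, 1 block(s) of size 2, 1 block(s) of size 3.
In nonincreasing order the block sizes are [3, 2, 1].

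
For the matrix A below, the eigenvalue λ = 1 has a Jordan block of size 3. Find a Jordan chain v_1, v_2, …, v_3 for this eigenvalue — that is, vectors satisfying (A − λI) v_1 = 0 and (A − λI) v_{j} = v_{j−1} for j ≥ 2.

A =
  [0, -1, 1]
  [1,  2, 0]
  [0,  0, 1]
A Jordan chain for λ = 1 of length 3:
v_1 = (-1, 1, 0)ᵀ
v_2 = (1, 0, 0)ᵀ
v_3 = (0, 0, 1)ᵀ

Let N = A − (1)·I. We want v_3 with N^3 v_3 = 0 but N^2 v_3 ≠ 0; then v_{j-1} := N · v_j for j = 3, …, 2.

Pick v_3 = (0, 0, 1)ᵀ.
Then v_2 = N · v_3 = (1, 0, 0)ᵀ.
Then v_1 = N · v_2 = (-1, 1, 0)ᵀ.

Sanity check: (A − (1)·I) v_1 = (0, 0, 0)ᵀ = 0. ✓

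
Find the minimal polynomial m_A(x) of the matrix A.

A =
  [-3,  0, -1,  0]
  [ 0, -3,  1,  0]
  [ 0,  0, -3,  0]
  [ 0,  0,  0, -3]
x^2 + 6*x + 9

The characteristic polynomial is χ_A(x) = (x + 3)^4, so the eigenvalues are known. The minimal polynomial is
  m_A(x) = Π_λ (x − λ)^{k_λ}
where k_λ is the size of the *largest* Jordan block for λ (equivalently, the smallest k with (A − λI)^k v = 0 for every generalised eigenvector v of λ).

  λ = -3: largest Jordan block has size 2, contributing (x + 3)^2

So m_A(x) = (x + 3)^2 = x^2 + 6*x + 9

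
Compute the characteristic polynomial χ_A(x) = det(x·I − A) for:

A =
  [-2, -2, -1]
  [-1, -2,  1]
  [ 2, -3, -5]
x^3 + 9*x^2 + 27*x + 27

Expanding det(x·I − A) (e.g. by cofactor expansion or by noting that A is similar to its Jordan form J, which has the same characteristic polynomial as A) gives
  χ_A(x) = x^3 + 9*x^2 + 27*x + 27
which factors as (x + 3)^3. The eigenvalues (with algebraic multiplicities) are λ = -3 with multiplicity 3.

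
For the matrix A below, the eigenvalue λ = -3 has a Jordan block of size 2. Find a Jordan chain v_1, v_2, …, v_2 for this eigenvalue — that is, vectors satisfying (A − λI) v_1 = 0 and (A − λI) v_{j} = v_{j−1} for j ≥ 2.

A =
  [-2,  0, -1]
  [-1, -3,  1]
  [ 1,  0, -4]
A Jordan chain for λ = -3 of length 2:
v_1 = (1, -1, 1)ᵀ
v_2 = (1, 0, 0)ᵀ

Let N = A − (-3)·I. We want v_2 with N^2 v_2 = 0 but N^1 v_2 ≠ 0; then v_{j-1} := N · v_j for j = 2, …, 2.

Pick v_2 = (1, 0, 0)ᵀ.
Then v_1 = N · v_2 = (1, -1, 1)ᵀ.

Sanity check: (A − (-3)·I) v_1 = (0, 0, 0)ᵀ = 0. ✓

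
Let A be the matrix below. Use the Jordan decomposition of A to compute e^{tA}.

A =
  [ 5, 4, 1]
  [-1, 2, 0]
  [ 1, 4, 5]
e^{tA} =
  [-t^2*exp(4*t) + t*exp(4*t) + exp(4*t), 4*t*exp(4*t), t^2*exp(4*t) + t*exp(4*t)]
  [t^2*exp(4*t)/2 - t*exp(4*t), -2*t*exp(4*t) + exp(4*t), -t^2*exp(4*t)/2]
  [-t^2*exp(4*t) + t*exp(4*t), 4*t*exp(4*t), t^2*exp(4*t) + t*exp(4*t) + exp(4*t)]

Strategy: write A = P · J · P⁻¹ where J is a Jordan canonical form, so e^{tA} = P · e^{tJ} · P⁻¹, and e^{tJ} can be computed block-by-block.

A has Jordan form
J =
  [4, 1, 0]
  [0, 4, 1]
  [0, 0, 4]
(up to reordering of blocks).

Per-block formulas:
  For a 3×3 Jordan block J_3(4): exp(t · J_3(4)) = e^(4t)·(I + t·N + (t^2/2)·N^2), where N is the 3×3 nilpotent shift.

After assembling e^{tJ} and conjugating by P, we get:

e^{tA} =
  [-t^2*exp(4*t) + t*exp(4*t) + exp(4*t), 4*t*exp(4*t), t^2*exp(4*t) + t*exp(4*t)]
  [t^2*exp(4*t)/2 - t*exp(4*t), -2*t*exp(4*t) + exp(4*t), -t^2*exp(4*t)/2]
  [-t^2*exp(4*t) + t*exp(4*t), 4*t*exp(4*t), t^2*exp(4*t) + t*exp(4*t) + exp(4*t)]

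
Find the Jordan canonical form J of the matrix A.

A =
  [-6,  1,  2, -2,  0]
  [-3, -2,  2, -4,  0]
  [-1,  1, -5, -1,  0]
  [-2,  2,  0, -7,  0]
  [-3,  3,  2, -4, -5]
J_2(-5) ⊕ J_2(-5) ⊕ J_1(-5)

The characteristic polynomial is
  det(x·I − A) = x^5 + 25*x^4 + 250*x^3 + 1250*x^2 + 3125*x + 3125 = (x + 5)^5

Eigenvalues and multiplicities (the geometric multiplicity of λ is n − rank(A − λI), which equals the number of Jordan blocks for λ):
  λ = -5: algebraic multiplicity = 5, geometric multiplicity = 3

Determining the block sizes for each eigenvalue:
  λ = -5: with am = 5 and gm = 3, the partition is not yet determined (e.g. several partitions of 5 into 3 parts exist). Let N = A − (-5)·I. Computing rank(N^1) = 2, rank(N^2) = 0; the number of blocks of size ≥ j is rank(N^{j−1}) − rank(N^j), giving [3, 2]. So we have 2 block(s) of size 2, 1 block(s) of size 1 → block sizes [2, 2, 1]

Assembling the blocks gives a Jordan form
J =
  [-5,  1,  0,  0,  0]
  [ 0, -5,  0,  0,  0]
  [ 0,  0, -5,  1,  0]
  [ 0,  0,  0, -5,  0]
  [ 0,  0,  0,  0, -5]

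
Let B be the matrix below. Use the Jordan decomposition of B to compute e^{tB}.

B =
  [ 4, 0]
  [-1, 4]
e^{tB} =
  [exp(4*t), 0]
  [-t*exp(4*t), exp(4*t)]

Strategy: write B = P · J · P⁻¹ where J is a Jordan canonical form, so e^{tB} = P · e^{tJ} · P⁻¹, and e^{tJ} can be computed block-by-block.

B has Jordan form
J =
  [4, 1]
  [0, 4]
(up to reordering of blocks).

Per-block formulas:
  For a 2×2 Jordan block J_2(4): exp(t · J_2(4)) = e^(4t)·(I + t·N), where N is the 2×2 nilpotent shift.

After assembling e^{tJ} and conjugating by P, we get:

e^{tB} =
  [exp(4*t), 0]
  [-t*exp(4*t), exp(4*t)]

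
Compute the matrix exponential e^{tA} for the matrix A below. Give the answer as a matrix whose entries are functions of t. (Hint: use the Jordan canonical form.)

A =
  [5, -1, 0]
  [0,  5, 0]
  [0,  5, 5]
e^{tA} =
  [exp(5*t), -t*exp(5*t), 0]
  [0, exp(5*t), 0]
  [0, 5*t*exp(5*t), exp(5*t)]

Strategy: write A = P · J · P⁻¹ where J is a Jordan canonical form, so e^{tA} = P · e^{tJ} · P⁻¹, and e^{tJ} can be computed block-by-block.

A has Jordan form
J =
  [5, 1, 0]
  [0, 5, 0]
  [0, 0, 5]
(up to reordering of blocks).

Per-block formulas:
  For a 1×1 block at λ = 5: exp(t · [5]) = [e^(5t)].
  For a 2×2 Jordan block J_2(5): exp(t · J_2(5)) = e^(5t)·(I + t·N), where N is the 2×2 nilpotent shift.

After assembling e^{tJ} and conjugating by P, we get:

e^{tA} =
  [exp(5*t), -t*exp(5*t), 0]
  [0, exp(5*t), 0]
  [0, 5*t*exp(5*t), exp(5*t)]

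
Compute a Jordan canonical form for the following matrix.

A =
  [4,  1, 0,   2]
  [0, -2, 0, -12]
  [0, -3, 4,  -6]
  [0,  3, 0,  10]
J_2(4) ⊕ J_1(4) ⊕ J_1(4)

The characteristic polynomial is
  det(x·I − A) = x^4 - 16*x^3 + 96*x^2 - 256*x + 256 = (x - 4)^4

Eigenvalues and multiplicities (the geometric multiplicity of λ is n − rank(A − λI), which equals the number of Jordan blocks for λ):
  λ = 4: algebraic multiplicity = 4, geometric multiplicity = 3

Determining the block sizes for each eigenvalue:
  λ = 4: 3 blocks summing to 4 forces exactly one block of size 2 and the rest size 1 → block sizes [2, 1, 1]

Assembling the blocks gives a Jordan form
J =
  [4, 1, 0, 0]
  [0, 4, 0, 0]
  [0, 0, 4, 0]
  [0, 0, 0, 4]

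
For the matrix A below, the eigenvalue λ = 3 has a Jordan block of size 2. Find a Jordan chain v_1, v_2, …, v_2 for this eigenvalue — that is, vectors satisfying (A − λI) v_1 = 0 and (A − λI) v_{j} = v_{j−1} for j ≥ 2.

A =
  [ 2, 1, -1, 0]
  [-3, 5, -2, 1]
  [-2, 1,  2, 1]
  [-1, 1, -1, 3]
A Jordan chain for λ = 3 of length 2:
v_1 = (-1, -3, -2, -1)ᵀ
v_2 = (1, 0, 0, 0)ᵀ

Let N = A − (3)·I. We want v_2 with N^2 v_2 = 0 but N^1 v_2 ≠ 0; then v_{j-1} := N · v_j for j = 2, …, 2.

Pick v_2 = (1, 0, 0, 0)ᵀ.
Then v_1 = N · v_2 = (-1, -3, -2, -1)ᵀ.

Sanity check: (A − (3)·I) v_1 = (0, 0, 0, 0)ᵀ = 0. ✓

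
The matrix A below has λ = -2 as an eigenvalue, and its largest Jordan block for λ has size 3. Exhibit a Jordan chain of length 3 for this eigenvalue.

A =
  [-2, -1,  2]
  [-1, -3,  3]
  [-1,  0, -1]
A Jordan chain for λ = -2 of length 3:
v_1 = (-1, -2, -1)ᵀ
v_2 = (0, -1, -1)ᵀ
v_3 = (1, 0, 0)ᵀ

Let N = A − (-2)·I. We want v_3 with N^3 v_3 = 0 but N^2 v_3 ≠ 0; then v_{j-1} := N · v_j for j = 3, …, 2.

Pick v_3 = (1, 0, 0)ᵀ.
Then v_2 = N · v_3 = (0, -1, -1)ᵀ.
Then v_1 = N · v_2 = (-1, -2, -1)ᵀ.

Sanity check: (A − (-2)·I) v_1 = (0, 0, 0)ᵀ = 0. ✓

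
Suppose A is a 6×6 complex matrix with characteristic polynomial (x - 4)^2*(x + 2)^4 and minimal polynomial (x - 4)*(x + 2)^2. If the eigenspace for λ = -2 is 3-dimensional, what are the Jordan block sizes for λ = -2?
Block sizes for λ = -2: [2, 1, 1]

Step 1 — from the characteristic polynomial, algebraic multiplicity of λ = -2 is 4. From dim ker(A − (-2)·I) = 3, there are exactly 3 Jordan blocks for λ = -2.
Step 2 — from the minimal polynomial, the factor (x + 2)^2 tells us the largest block for λ = -2 has size 2.
Step 3 — with total size 4, 3 blocks, and largest block 2, the block sizes (in nonincreasing order) are [2, 1, 1].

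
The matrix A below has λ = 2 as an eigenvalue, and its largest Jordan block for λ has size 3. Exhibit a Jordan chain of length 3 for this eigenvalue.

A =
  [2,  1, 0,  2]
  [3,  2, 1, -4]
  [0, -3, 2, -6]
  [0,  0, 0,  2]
A Jordan chain for λ = 2 of length 3:
v_1 = (3, 0, -9, 0)ᵀ
v_2 = (0, 3, 0, 0)ᵀ
v_3 = (1, 0, 0, 0)ᵀ

Let N = A − (2)·I. We want v_3 with N^3 v_3 = 0 but N^2 v_3 ≠ 0; then v_{j-1} := N · v_j for j = 3, …, 2.

Pick v_3 = (1, 0, 0, 0)ᵀ.
Then v_2 = N · v_3 = (0, 3, 0, 0)ᵀ.
Then v_1 = N · v_2 = (3, 0, -9, 0)ᵀ.

Sanity check: (A − (2)·I) v_1 = (0, 0, 0, 0)ᵀ = 0. ✓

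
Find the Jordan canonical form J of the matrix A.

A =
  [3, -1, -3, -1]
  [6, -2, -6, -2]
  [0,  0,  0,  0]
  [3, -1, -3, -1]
J_2(0) ⊕ J_1(0) ⊕ J_1(0)

The characteristic polynomial is
  det(x·I − A) = x^4

Eigenvalues and multiplicities (the geometric multiplicity of λ is n − rank(A − λI), which equals the number of Jordan blocks for λ):
  λ = 0: algebraic multiplicity = 4, geometric multiplicity = 3

Determining the block sizes for each eigenvalue:
  λ = 0: 3 blocks summing to 4 forces exactly one block of size 2 and the rest size 1 → block sizes [2, 1, 1]

Assembling the blocks gives a Jordan form
J =
  [0, 1, 0, 0]
  [0, 0, 0, 0]
  [0, 0, 0, 0]
  [0, 0, 0, 0]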